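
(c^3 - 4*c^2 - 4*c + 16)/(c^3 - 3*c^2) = (c^3 - 4*c^2 - 4*c + 16)/(c^2*(c - 3))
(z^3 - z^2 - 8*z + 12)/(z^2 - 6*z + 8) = (z^2 + z - 6)/(z - 4)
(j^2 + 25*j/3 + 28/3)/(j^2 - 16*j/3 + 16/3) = (3*j^2 + 25*j + 28)/(3*j^2 - 16*j + 16)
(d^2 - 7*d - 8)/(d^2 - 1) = (d - 8)/(d - 1)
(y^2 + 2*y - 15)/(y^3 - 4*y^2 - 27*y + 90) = 1/(y - 6)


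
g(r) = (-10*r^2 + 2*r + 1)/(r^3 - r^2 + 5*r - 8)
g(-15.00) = 0.62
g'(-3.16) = 0.02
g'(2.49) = 2.08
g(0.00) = -0.12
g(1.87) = -6.88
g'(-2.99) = -0.02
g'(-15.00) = 0.04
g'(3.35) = 0.86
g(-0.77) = 0.50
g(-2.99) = 1.61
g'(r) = (2 - 20*r)/(r^3 - r^2 + 5*r - 8) + (-10*r^2 + 2*r + 1)*(-3*r^2 + 2*r - 5)/(r^3 - r^2 + 5*r - 8)^2 = (10*r^4 - 4*r^3 - 51*r^2 + 162*r - 21)/(r^6 - 2*r^5 + 11*r^4 - 26*r^3 + 41*r^2 - 80*r + 64)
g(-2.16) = 1.49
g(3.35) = -2.98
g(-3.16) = 1.61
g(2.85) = -3.50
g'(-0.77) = -1.03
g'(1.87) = 10.35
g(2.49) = -4.09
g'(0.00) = -0.33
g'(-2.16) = -0.31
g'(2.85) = 1.31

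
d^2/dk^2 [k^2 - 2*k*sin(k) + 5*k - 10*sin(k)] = 2*k*sin(k) + 10*sin(k) - 4*cos(k) + 2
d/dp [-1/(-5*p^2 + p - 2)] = (1 - 10*p)/(5*p^2 - p + 2)^2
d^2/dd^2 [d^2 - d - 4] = 2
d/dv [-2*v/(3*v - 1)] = 2/(3*v - 1)^2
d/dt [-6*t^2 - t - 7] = -12*t - 1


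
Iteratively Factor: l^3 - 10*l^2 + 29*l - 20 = (l - 5)*(l^2 - 5*l + 4) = (l - 5)*(l - 1)*(l - 4)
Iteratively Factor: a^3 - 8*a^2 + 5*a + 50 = (a - 5)*(a^2 - 3*a - 10) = (a - 5)^2*(a + 2)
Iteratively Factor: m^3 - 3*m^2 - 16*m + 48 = (m - 3)*(m^2 - 16) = (m - 4)*(m - 3)*(m + 4)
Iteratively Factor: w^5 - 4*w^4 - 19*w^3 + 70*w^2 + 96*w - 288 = (w + 3)*(w^4 - 7*w^3 + 2*w^2 + 64*w - 96) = (w - 2)*(w + 3)*(w^3 - 5*w^2 - 8*w + 48) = (w - 4)*(w - 2)*(w + 3)*(w^2 - w - 12) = (w - 4)*(w - 2)*(w + 3)^2*(w - 4)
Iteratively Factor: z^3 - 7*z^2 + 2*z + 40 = (z + 2)*(z^2 - 9*z + 20) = (z - 4)*(z + 2)*(z - 5)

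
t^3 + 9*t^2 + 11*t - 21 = (t - 1)*(t + 3)*(t + 7)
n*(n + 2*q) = n^2 + 2*n*q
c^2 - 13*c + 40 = (c - 8)*(c - 5)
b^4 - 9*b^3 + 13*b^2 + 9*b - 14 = (b - 7)*(b - 2)*(b - 1)*(b + 1)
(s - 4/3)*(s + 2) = s^2 + 2*s/3 - 8/3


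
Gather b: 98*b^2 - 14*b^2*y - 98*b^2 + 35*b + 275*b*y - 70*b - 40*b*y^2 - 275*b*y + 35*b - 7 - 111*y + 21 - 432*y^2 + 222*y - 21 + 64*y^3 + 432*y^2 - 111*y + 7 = -14*b^2*y - 40*b*y^2 + 64*y^3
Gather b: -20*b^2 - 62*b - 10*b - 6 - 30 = -20*b^2 - 72*b - 36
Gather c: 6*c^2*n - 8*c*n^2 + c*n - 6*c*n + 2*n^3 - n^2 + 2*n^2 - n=6*c^2*n + c*(-8*n^2 - 5*n) + 2*n^3 + n^2 - n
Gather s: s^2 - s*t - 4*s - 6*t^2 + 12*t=s^2 + s*(-t - 4) - 6*t^2 + 12*t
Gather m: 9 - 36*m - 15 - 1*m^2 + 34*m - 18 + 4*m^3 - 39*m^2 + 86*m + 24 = 4*m^3 - 40*m^2 + 84*m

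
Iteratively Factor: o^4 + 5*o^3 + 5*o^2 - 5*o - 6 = (o + 3)*(o^3 + 2*o^2 - o - 2) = (o + 1)*(o + 3)*(o^2 + o - 2) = (o + 1)*(o + 2)*(o + 3)*(o - 1)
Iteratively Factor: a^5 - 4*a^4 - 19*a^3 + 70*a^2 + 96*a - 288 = (a - 4)*(a^4 - 19*a^2 - 6*a + 72) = (a - 4)*(a + 3)*(a^3 - 3*a^2 - 10*a + 24) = (a - 4)*(a + 3)^2*(a^2 - 6*a + 8) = (a - 4)*(a - 2)*(a + 3)^2*(a - 4)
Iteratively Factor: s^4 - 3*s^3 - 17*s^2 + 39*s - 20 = (s - 1)*(s^3 - 2*s^2 - 19*s + 20) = (s - 1)^2*(s^2 - s - 20) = (s - 5)*(s - 1)^2*(s + 4)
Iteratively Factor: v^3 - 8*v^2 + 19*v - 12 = (v - 3)*(v^2 - 5*v + 4) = (v - 3)*(v - 1)*(v - 4)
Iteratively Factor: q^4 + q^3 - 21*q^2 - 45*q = (q + 3)*(q^3 - 2*q^2 - 15*q) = (q + 3)^2*(q^2 - 5*q) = q*(q + 3)^2*(q - 5)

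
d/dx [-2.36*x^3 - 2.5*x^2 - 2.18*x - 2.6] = -7.08*x^2 - 5.0*x - 2.18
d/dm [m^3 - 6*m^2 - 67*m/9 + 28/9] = 3*m^2 - 12*m - 67/9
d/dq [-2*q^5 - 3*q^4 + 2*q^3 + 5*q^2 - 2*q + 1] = -10*q^4 - 12*q^3 + 6*q^2 + 10*q - 2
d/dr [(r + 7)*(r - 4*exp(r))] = r - (r + 7)*(4*exp(r) - 1) - 4*exp(r)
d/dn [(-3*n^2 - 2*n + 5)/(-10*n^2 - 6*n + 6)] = (-n^2 + 32*n + 9)/(2*(25*n^4 + 30*n^3 - 21*n^2 - 18*n + 9))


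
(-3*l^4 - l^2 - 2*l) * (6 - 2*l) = 6*l^5 - 18*l^4 + 2*l^3 - 2*l^2 - 12*l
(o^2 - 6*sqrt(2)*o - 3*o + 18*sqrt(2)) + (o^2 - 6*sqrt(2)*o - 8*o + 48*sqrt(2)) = 2*o^2 - 12*sqrt(2)*o - 11*o + 66*sqrt(2)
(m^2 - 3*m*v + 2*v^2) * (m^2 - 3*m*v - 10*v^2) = m^4 - 6*m^3*v + m^2*v^2 + 24*m*v^3 - 20*v^4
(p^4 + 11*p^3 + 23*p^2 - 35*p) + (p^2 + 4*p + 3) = p^4 + 11*p^3 + 24*p^2 - 31*p + 3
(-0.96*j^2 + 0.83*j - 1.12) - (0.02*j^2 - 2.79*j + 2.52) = -0.98*j^2 + 3.62*j - 3.64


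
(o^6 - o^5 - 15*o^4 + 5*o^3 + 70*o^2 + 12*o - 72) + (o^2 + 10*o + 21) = o^6 - o^5 - 15*o^4 + 5*o^3 + 71*o^2 + 22*o - 51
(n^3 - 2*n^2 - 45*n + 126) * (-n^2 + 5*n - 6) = -n^5 + 7*n^4 + 29*n^3 - 339*n^2 + 900*n - 756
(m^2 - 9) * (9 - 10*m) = -10*m^3 + 9*m^2 + 90*m - 81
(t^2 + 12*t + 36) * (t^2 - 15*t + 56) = t^4 - 3*t^3 - 88*t^2 + 132*t + 2016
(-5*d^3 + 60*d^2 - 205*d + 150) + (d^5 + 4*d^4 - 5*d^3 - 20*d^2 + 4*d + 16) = d^5 + 4*d^4 - 10*d^3 + 40*d^2 - 201*d + 166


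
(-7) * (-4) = 28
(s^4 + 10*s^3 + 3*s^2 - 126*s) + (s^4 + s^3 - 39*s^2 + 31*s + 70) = 2*s^4 + 11*s^3 - 36*s^2 - 95*s + 70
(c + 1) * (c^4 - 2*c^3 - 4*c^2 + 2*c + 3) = c^5 - c^4 - 6*c^3 - 2*c^2 + 5*c + 3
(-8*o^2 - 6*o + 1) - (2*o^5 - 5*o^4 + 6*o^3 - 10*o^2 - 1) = -2*o^5 + 5*o^4 - 6*o^3 + 2*o^2 - 6*o + 2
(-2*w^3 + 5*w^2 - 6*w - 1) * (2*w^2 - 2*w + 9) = -4*w^5 + 14*w^4 - 40*w^3 + 55*w^2 - 52*w - 9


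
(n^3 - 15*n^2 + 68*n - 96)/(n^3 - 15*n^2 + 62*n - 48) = (n^2 - 7*n + 12)/(n^2 - 7*n + 6)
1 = 1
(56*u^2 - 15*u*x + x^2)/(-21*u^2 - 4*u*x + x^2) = (-8*u + x)/(3*u + x)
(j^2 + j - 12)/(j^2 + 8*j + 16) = (j - 3)/(j + 4)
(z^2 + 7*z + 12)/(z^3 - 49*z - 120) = (z + 4)/(z^2 - 3*z - 40)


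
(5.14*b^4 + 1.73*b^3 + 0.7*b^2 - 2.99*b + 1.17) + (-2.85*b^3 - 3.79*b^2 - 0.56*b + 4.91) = 5.14*b^4 - 1.12*b^3 - 3.09*b^2 - 3.55*b + 6.08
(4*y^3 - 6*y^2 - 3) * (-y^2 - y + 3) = -4*y^5 + 2*y^4 + 18*y^3 - 15*y^2 + 3*y - 9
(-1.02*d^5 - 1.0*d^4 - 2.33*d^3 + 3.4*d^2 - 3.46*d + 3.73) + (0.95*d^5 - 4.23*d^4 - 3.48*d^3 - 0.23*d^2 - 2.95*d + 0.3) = -0.0700000000000001*d^5 - 5.23*d^4 - 5.81*d^3 + 3.17*d^2 - 6.41*d + 4.03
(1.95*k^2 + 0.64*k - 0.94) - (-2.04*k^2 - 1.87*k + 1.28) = 3.99*k^2 + 2.51*k - 2.22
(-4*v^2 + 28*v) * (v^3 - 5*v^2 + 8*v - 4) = -4*v^5 + 48*v^4 - 172*v^3 + 240*v^2 - 112*v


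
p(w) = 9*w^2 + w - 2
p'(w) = 18*w + 1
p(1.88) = 31.69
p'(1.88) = 34.84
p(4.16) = 157.91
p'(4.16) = 75.88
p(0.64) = 2.33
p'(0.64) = 12.52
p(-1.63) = 20.28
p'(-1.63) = -28.34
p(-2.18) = 38.59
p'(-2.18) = -38.24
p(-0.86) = 3.80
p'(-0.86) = -14.48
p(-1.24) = 10.60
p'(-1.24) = -21.32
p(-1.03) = 6.52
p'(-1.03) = -17.54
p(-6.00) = 316.00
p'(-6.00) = -107.00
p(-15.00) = 2008.00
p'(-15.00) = -269.00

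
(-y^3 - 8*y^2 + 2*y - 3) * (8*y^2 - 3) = -8*y^5 - 64*y^4 + 19*y^3 - 6*y + 9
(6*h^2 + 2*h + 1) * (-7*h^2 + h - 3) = -42*h^4 - 8*h^3 - 23*h^2 - 5*h - 3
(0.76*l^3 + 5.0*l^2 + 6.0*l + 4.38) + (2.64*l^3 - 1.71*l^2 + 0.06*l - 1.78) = 3.4*l^3 + 3.29*l^2 + 6.06*l + 2.6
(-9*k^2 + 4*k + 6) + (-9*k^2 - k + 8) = -18*k^2 + 3*k + 14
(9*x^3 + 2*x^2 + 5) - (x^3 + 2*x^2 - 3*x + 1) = 8*x^3 + 3*x + 4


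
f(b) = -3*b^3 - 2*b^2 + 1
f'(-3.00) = -69.00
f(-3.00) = 64.00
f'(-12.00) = -1248.00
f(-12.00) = 4897.00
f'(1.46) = -25.02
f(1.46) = -12.60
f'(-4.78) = -186.52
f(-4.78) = 282.95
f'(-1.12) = -6.81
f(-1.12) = 2.71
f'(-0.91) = -3.81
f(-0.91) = 1.60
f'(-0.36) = 0.27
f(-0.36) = 0.88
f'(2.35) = -59.10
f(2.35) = -48.98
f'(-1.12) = -6.81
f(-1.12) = 2.71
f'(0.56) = -5.06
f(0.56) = -0.15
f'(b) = -9*b^2 - 4*b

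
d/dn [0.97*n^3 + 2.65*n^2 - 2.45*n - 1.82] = 2.91*n^2 + 5.3*n - 2.45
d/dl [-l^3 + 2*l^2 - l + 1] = -3*l^2 + 4*l - 1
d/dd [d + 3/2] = 1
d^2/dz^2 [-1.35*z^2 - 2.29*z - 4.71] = -2.70000000000000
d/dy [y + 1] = 1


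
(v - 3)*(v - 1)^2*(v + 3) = v^4 - 2*v^3 - 8*v^2 + 18*v - 9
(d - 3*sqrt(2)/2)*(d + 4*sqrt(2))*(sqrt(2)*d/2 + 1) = sqrt(2)*d^3/2 + 7*d^2/2 - 7*sqrt(2)*d/2 - 12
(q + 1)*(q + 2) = q^2 + 3*q + 2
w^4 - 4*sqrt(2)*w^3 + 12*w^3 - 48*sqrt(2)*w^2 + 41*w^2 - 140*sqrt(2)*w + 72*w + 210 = (w + 5)*(w + 7)*(w - 3*sqrt(2))*(w - sqrt(2))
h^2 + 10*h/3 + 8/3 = (h + 4/3)*(h + 2)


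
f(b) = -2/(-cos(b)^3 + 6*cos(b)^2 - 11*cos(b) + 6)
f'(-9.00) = -0.04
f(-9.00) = -0.09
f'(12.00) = -21.32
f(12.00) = -5.14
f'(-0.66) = -13.19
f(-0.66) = -3.56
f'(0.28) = 181.77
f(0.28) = -24.24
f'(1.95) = 0.25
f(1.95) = -0.18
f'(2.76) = 0.04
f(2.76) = -0.09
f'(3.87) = -0.09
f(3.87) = -0.11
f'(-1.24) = -1.53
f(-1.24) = -0.66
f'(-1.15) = -2.02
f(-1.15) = -0.82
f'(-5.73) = 22.94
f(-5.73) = -5.43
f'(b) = -2*(-3*sin(b)*cos(b)^2 + 12*sin(b)*cos(b) - 11*sin(b))/(-cos(b)^3 + 6*cos(b)^2 - 11*cos(b) + 6)^2 = 2*(3*cos(b)^2 - 12*cos(b) + 11)*sin(b)/(cos(b)^3 - 6*cos(b)^2 + 11*cos(b) - 6)^2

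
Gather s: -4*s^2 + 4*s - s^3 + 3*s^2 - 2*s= -s^3 - s^2 + 2*s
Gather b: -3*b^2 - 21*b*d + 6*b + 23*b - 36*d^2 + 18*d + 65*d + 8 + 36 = -3*b^2 + b*(29 - 21*d) - 36*d^2 + 83*d + 44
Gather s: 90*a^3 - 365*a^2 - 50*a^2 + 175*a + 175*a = 90*a^3 - 415*a^2 + 350*a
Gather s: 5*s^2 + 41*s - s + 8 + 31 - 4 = 5*s^2 + 40*s + 35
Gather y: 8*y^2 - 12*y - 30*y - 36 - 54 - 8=8*y^2 - 42*y - 98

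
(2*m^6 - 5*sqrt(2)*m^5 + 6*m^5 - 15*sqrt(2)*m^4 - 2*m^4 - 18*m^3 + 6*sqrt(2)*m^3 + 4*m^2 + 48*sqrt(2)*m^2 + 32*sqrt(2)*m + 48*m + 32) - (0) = 2*m^6 - 5*sqrt(2)*m^5 + 6*m^5 - 15*sqrt(2)*m^4 - 2*m^4 - 18*m^3 + 6*sqrt(2)*m^3 + 4*m^2 + 48*sqrt(2)*m^2 + 32*sqrt(2)*m + 48*m + 32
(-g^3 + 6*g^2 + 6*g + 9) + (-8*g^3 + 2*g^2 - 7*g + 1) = -9*g^3 + 8*g^2 - g + 10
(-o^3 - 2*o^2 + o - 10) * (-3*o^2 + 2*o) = 3*o^5 + 4*o^4 - 7*o^3 + 32*o^2 - 20*o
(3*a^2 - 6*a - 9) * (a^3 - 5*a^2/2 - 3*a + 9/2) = 3*a^5 - 27*a^4/2 - 3*a^3 + 54*a^2 - 81/2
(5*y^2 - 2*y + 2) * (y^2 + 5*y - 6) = 5*y^4 + 23*y^3 - 38*y^2 + 22*y - 12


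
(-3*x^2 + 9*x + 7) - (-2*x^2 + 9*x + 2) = 5 - x^2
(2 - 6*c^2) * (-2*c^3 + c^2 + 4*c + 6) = 12*c^5 - 6*c^4 - 28*c^3 - 34*c^2 + 8*c + 12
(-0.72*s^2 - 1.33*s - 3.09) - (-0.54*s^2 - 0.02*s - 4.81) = -0.18*s^2 - 1.31*s + 1.72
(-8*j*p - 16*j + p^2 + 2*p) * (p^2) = -8*j*p^3 - 16*j*p^2 + p^4 + 2*p^3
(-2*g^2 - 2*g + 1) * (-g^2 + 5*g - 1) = 2*g^4 - 8*g^3 - 9*g^2 + 7*g - 1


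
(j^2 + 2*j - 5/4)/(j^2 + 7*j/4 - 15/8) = 2*(2*j - 1)/(4*j - 3)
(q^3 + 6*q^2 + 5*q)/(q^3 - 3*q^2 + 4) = q*(q + 5)/(q^2 - 4*q + 4)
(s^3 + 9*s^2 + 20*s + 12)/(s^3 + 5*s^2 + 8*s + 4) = (s + 6)/(s + 2)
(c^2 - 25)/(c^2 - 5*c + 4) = (c^2 - 25)/(c^2 - 5*c + 4)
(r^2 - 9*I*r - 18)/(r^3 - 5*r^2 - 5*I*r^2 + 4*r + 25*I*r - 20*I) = (r^2 - 9*I*r - 18)/(r^3 - 5*r^2*(1 + I) + r*(4 + 25*I) - 20*I)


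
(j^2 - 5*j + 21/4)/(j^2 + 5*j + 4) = (j^2 - 5*j + 21/4)/(j^2 + 5*j + 4)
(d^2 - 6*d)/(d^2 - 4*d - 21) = d*(6 - d)/(-d^2 + 4*d + 21)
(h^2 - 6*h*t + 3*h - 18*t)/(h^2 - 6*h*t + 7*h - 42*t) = (h + 3)/(h + 7)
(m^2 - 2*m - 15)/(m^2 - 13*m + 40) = (m + 3)/(m - 8)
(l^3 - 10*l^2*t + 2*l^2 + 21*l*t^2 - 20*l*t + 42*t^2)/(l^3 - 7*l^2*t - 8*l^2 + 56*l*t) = (l^2 - 3*l*t + 2*l - 6*t)/(l*(l - 8))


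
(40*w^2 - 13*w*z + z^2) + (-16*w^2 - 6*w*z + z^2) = 24*w^2 - 19*w*z + 2*z^2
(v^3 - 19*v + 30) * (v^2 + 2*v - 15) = v^5 + 2*v^4 - 34*v^3 - 8*v^2 + 345*v - 450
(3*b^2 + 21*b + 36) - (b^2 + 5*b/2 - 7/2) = 2*b^2 + 37*b/2 + 79/2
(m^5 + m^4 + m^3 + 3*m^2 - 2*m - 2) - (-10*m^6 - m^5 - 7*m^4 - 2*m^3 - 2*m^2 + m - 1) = 10*m^6 + 2*m^5 + 8*m^4 + 3*m^3 + 5*m^2 - 3*m - 1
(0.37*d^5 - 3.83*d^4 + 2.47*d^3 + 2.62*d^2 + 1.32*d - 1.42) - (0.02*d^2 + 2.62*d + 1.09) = 0.37*d^5 - 3.83*d^4 + 2.47*d^3 + 2.6*d^2 - 1.3*d - 2.51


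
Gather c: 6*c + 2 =6*c + 2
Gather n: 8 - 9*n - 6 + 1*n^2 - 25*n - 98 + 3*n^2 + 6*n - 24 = 4*n^2 - 28*n - 120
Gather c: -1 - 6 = -7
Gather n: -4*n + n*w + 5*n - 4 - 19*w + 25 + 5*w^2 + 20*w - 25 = n*(w + 1) + 5*w^2 + w - 4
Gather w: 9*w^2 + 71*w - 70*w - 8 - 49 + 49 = 9*w^2 + w - 8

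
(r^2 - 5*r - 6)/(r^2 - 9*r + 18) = (r + 1)/(r - 3)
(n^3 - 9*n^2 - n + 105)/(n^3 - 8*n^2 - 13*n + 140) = (n + 3)/(n + 4)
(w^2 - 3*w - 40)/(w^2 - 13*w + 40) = (w + 5)/(w - 5)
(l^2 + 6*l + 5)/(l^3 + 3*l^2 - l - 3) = (l + 5)/(l^2 + 2*l - 3)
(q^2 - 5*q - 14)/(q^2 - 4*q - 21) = (q + 2)/(q + 3)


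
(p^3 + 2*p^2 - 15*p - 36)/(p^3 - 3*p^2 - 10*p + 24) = (p + 3)/(p - 2)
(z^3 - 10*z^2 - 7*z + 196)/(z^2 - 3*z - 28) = z - 7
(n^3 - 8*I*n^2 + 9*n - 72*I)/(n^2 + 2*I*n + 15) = (n^2 - 5*I*n + 24)/(n + 5*I)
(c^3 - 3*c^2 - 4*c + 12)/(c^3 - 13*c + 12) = (c^2 - 4)/(c^2 + 3*c - 4)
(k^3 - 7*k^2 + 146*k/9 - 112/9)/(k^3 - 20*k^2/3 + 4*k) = (9*k^3 - 63*k^2 + 146*k - 112)/(3*k*(3*k^2 - 20*k + 12))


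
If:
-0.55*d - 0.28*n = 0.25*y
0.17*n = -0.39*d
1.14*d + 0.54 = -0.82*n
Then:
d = 0.73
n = -1.67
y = 0.27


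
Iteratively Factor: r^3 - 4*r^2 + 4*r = (r - 2)*(r^2 - 2*r) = (r - 2)^2*(r)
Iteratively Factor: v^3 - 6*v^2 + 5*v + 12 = (v - 4)*(v^2 - 2*v - 3) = (v - 4)*(v + 1)*(v - 3)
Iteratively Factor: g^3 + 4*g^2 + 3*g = (g)*(g^2 + 4*g + 3) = g*(g + 1)*(g + 3)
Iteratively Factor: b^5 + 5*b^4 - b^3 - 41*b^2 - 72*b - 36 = (b - 3)*(b^4 + 8*b^3 + 23*b^2 + 28*b + 12) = (b - 3)*(b + 1)*(b^3 + 7*b^2 + 16*b + 12) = (b - 3)*(b + 1)*(b + 2)*(b^2 + 5*b + 6) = (b - 3)*(b + 1)*(b + 2)^2*(b + 3)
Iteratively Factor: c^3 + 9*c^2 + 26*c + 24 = (c + 2)*(c^2 + 7*c + 12) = (c + 2)*(c + 3)*(c + 4)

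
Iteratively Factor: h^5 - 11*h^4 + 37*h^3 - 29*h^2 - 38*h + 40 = (h - 1)*(h^4 - 10*h^3 + 27*h^2 - 2*h - 40) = (h - 5)*(h - 1)*(h^3 - 5*h^2 + 2*h + 8) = (h - 5)*(h - 2)*(h - 1)*(h^2 - 3*h - 4) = (h - 5)*(h - 2)*(h - 1)*(h + 1)*(h - 4)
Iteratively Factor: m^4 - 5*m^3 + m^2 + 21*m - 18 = (m - 3)*(m^3 - 2*m^2 - 5*m + 6) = (m - 3)*(m - 1)*(m^2 - m - 6) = (m - 3)^2*(m - 1)*(m + 2)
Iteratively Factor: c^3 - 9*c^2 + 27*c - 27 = (c - 3)*(c^2 - 6*c + 9) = (c - 3)^2*(c - 3)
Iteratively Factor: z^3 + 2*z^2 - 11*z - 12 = (z + 1)*(z^2 + z - 12) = (z + 1)*(z + 4)*(z - 3)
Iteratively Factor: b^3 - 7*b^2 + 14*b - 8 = (b - 4)*(b^2 - 3*b + 2) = (b - 4)*(b - 2)*(b - 1)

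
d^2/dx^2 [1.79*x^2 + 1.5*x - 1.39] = 3.58000000000000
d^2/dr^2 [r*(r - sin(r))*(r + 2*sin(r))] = -r^2*sin(r) + 4*r*cos(r) - 4*r*cos(2*r) + 6*r + 2*sin(r) - 4*sin(2*r)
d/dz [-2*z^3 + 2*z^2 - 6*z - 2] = -6*z^2 + 4*z - 6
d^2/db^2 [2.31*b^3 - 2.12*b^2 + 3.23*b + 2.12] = 13.86*b - 4.24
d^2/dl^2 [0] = 0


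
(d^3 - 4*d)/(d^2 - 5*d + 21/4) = 4*d*(d^2 - 4)/(4*d^2 - 20*d + 21)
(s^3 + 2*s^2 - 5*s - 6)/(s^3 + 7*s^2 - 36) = (s + 1)/(s + 6)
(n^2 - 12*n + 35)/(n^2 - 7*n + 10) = (n - 7)/(n - 2)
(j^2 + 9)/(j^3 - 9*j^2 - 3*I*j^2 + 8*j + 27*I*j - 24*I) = (j + 3*I)/(j^2 - 9*j + 8)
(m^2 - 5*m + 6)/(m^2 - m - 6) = (m - 2)/(m + 2)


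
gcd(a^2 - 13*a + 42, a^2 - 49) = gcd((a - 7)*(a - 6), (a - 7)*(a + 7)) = a - 7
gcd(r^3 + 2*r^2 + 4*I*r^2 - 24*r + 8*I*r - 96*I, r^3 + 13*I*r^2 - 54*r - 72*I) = r + 4*I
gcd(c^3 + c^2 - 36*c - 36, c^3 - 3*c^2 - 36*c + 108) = c^2 - 36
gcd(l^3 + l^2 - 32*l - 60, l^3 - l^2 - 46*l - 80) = l^2 + 7*l + 10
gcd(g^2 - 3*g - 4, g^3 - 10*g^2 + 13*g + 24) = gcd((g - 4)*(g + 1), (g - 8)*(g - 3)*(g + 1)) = g + 1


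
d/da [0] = 0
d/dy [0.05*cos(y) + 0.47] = -0.05*sin(y)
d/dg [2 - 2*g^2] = -4*g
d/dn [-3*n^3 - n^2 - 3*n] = -9*n^2 - 2*n - 3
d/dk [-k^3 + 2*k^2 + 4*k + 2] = -3*k^2 + 4*k + 4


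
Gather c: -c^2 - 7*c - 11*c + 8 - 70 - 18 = -c^2 - 18*c - 80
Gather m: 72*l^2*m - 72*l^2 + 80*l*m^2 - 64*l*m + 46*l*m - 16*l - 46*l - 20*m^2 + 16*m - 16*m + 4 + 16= -72*l^2 - 62*l + m^2*(80*l - 20) + m*(72*l^2 - 18*l) + 20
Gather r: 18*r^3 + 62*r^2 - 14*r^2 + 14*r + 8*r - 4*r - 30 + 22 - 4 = 18*r^3 + 48*r^2 + 18*r - 12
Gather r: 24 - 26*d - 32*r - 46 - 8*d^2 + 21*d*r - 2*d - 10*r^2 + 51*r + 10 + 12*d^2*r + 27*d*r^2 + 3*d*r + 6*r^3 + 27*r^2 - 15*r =-8*d^2 - 28*d + 6*r^3 + r^2*(27*d + 17) + r*(12*d^2 + 24*d + 4) - 12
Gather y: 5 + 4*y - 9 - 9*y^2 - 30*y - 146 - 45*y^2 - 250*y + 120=-54*y^2 - 276*y - 30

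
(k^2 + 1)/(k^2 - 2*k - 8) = (k^2 + 1)/(k^2 - 2*k - 8)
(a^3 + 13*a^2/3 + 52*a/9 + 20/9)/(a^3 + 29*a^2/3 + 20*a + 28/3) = (a + 5/3)/(a + 7)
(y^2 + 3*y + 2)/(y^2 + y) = (y + 2)/y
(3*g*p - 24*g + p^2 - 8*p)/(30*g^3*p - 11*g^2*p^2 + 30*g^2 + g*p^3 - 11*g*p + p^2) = (3*g*p - 24*g + p^2 - 8*p)/(30*g^3*p - 11*g^2*p^2 + 30*g^2 + g*p^3 - 11*g*p + p^2)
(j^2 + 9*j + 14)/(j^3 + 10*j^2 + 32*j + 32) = (j + 7)/(j^2 + 8*j + 16)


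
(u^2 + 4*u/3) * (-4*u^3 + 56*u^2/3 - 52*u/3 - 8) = -4*u^5 + 40*u^4/3 + 68*u^3/9 - 280*u^2/9 - 32*u/3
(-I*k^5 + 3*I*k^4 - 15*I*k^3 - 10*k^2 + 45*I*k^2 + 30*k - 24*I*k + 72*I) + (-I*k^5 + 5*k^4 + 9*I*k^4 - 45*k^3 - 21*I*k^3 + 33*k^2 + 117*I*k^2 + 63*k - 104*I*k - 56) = -2*I*k^5 + 5*k^4 + 12*I*k^4 - 45*k^3 - 36*I*k^3 + 23*k^2 + 162*I*k^2 + 93*k - 128*I*k - 56 + 72*I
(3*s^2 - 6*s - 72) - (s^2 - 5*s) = 2*s^2 - s - 72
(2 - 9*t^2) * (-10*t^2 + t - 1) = 90*t^4 - 9*t^3 - 11*t^2 + 2*t - 2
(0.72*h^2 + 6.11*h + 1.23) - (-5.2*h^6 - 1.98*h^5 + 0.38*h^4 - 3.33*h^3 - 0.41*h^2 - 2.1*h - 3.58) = 5.2*h^6 + 1.98*h^5 - 0.38*h^4 + 3.33*h^3 + 1.13*h^2 + 8.21*h + 4.81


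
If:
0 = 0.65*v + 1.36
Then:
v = -2.09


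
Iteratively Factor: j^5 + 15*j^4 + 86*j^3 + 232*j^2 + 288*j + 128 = (j + 2)*(j^4 + 13*j^3 + 60*j^2 + 112*j + 64) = (j + 2)*(j + 4)*(j^3 + 9*j^2 + 24*j + 16) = (j + 2)*(j + 4)^2*(j^2 + 5*j + 4) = (j + 1)*(j + 2)*(j + 4)^2*(j + 4)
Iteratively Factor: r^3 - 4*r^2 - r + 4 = (r + 1)*(r^2 - 5*r + 4) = (r - 1)*(r + 1)*(r - 4)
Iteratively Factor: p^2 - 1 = (p + 1)*(p - 1)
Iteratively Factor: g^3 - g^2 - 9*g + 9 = (g - 1)*(g^2 - 9) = (g - 1)*(g + 3)*(g - 3)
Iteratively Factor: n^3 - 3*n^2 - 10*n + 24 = (n - 4)*(n^2 + n - 6) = (n - 4)*(n + 3)*(n - 2)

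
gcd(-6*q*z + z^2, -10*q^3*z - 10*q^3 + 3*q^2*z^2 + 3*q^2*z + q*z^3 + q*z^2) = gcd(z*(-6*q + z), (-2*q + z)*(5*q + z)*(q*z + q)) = 1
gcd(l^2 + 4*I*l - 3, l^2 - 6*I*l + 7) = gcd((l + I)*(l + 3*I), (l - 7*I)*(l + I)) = l + I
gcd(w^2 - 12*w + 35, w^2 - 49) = w - 7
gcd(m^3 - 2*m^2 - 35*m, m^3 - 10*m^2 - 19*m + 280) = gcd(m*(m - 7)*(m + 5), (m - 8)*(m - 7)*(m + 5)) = m^2 - 2*m - 35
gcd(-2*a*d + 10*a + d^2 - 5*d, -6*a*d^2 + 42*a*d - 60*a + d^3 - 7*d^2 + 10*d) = d - 5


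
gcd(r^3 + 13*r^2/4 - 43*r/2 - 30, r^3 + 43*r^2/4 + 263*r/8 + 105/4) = r^2 + 29*r/4 + 15/2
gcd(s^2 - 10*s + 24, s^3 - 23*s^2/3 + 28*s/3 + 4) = s - 6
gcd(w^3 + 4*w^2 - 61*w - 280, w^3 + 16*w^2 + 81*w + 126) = w + 7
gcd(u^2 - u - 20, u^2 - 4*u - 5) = u - 5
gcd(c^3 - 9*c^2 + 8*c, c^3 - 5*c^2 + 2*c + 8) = 1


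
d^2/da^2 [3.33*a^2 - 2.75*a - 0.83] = 6.66000000000000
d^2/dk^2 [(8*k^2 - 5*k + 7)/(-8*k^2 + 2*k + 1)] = 12*(32*k^3 - 256*k^2 + 76*k - 17)/(512*k^6 - 384*k^5 - 96*k^4 + 88*k^3 + 12*k^2 - 6*k - 1)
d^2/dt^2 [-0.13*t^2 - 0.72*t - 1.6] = -0.260000000000000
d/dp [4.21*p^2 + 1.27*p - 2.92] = 8.42*p + 1.27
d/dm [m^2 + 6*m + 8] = 2*m + 6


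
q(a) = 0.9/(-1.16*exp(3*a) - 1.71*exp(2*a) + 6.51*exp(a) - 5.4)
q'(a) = 0.9*(3.48*exp(3*a) + 3.42*exp(2*a) - 6.51*exp(a))/(-1.16*exp(3*a) - 1.71*exp(2*a) + 6.51*exp(a) - 5.4)^2 = (3.132*exp(2*a) + 3.078*exp(a) - 5.859)*exp(a)/(1.16*exp(3*a) + 1.71*exp(2*a) - 6.51*exp(a) + 5.4)^2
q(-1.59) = -0.22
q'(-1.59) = -0.06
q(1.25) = -0.02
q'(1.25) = 0.05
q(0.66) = -0.12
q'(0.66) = 0.40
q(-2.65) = -0.18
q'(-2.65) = -0.02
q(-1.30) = -0.24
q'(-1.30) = -0.09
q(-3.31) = -0.17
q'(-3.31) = -0.01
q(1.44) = -0.01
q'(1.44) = 0.03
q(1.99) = -0.00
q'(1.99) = 0.01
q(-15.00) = -0.17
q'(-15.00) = 0.00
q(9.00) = 0.00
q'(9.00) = 0.00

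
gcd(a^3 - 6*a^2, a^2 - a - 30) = a - 6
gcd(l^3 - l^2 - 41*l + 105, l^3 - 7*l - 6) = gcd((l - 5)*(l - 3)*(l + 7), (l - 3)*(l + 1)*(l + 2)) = l - 3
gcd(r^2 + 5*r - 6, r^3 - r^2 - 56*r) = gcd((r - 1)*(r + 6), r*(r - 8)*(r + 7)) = 1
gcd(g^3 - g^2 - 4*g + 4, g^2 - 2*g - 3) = 1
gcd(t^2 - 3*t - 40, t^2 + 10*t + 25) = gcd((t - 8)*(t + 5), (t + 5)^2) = t + 5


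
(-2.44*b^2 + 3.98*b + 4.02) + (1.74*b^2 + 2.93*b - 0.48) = -0.7*b^2 + 6.91*b + 3.54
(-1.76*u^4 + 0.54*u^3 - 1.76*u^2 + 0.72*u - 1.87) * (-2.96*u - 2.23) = 5.2096*u^5 + 2.3264*u^4 + 4.0054*u^3 + 1.7936*u^2 + 3.9296*u + 4.1701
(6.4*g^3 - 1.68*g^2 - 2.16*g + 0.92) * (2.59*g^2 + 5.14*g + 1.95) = 16.576*g^5 + 28.5448*g^4 - 1.7496*g^3 - 11.9956*g^2 + 0.5168*g + 1.794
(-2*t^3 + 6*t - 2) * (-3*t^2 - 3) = 6*t^5 - 12*t^3 + 6*t^2 - 18*t + 6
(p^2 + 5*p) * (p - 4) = p^3 + p^2 - 20*p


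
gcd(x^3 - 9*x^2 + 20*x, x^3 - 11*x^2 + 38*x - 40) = x^2 - 9*x + 20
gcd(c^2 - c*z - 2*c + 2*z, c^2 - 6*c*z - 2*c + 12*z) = c - 2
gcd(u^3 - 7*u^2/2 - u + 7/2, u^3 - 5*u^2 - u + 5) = u^2 - 1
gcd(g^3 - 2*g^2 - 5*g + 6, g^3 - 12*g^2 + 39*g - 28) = g - 1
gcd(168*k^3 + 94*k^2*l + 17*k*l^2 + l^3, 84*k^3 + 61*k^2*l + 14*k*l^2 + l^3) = 28*k^2 + 11*k*l + l^2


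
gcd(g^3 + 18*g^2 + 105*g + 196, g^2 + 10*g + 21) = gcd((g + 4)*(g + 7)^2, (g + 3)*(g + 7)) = g + 7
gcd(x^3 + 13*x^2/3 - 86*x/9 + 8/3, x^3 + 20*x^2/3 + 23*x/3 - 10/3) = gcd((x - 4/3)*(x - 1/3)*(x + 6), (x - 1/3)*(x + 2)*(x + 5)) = x - 1/3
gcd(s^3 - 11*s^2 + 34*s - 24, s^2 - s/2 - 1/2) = s - 1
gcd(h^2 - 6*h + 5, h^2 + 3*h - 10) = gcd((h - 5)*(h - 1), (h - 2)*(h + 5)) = 1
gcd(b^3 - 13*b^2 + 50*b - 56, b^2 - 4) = b - 2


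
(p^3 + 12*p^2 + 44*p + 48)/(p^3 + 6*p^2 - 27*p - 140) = (p^2 + 8*p + 12)/(p^2 + 2*p - 35)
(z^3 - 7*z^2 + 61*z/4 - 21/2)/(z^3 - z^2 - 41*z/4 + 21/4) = (2*z^2 - 7*z + 6)/(2*z^2 + 5*z - 3)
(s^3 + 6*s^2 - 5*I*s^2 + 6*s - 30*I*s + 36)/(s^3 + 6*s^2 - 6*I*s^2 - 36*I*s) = (s + I)/s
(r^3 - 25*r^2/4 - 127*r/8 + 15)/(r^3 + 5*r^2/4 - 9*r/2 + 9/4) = (r^2 - 11*r/2 - 20)/(r^2 + 2*r - 3)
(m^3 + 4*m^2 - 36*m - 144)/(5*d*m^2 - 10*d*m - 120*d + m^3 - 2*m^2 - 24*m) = (m + 6)/(5*d + m)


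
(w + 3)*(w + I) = w^2 + 3*w + I*w + 3*I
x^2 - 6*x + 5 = (x - 5)*(x - 1)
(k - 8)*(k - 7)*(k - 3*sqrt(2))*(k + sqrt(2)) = k^4 - 15*k^3 - 2*sqrt(2)*k^3 + 30*sqrt(2)*k^2 + 50*k^2 - 112*sqrt(2)*k + 90*k - 336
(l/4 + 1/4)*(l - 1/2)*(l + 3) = l^3/4 + 7*l^2/8 + l/4 - 3/8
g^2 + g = g*(g + 1)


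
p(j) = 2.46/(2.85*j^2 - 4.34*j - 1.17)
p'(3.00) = -0.24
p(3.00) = 0.21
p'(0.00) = 7.80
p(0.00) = -2.10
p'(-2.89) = 0.04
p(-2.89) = 0.07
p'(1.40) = -3.25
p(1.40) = -1.48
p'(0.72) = 0.07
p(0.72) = -0.87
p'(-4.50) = 0.01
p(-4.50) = 0.03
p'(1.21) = -1.24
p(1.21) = -1.09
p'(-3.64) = 0.02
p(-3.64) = 0.05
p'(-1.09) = 0.54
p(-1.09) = 0.35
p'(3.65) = -0.09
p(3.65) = 0.12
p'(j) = 2.46*(4.34 - 5.7*j)/(2.85*j^2 - 4.34*j - 1.17)^2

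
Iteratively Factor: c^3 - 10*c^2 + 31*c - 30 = (c - 5)*(c^2 - 5*c + 6) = (c - 5)*(c - 3)*(c - 2)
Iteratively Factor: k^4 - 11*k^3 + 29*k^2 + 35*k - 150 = (k - 5)*(k^3 - 6*k^2 - k + 30) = (k - 5)^2*(k^2 - k - 6) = (k - 5)^2*(k + 2)*(k - 3)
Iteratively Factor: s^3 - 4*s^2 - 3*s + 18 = (s + 2)*(s^2 - 6*s + 9) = (s - 3)*(s + 2)*(s - 3)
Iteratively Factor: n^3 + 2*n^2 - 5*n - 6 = (n + 3)*(n^2 - n - 2) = (n + 1)*(n + 3)*(n - 2)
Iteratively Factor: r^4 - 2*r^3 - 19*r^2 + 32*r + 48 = (r - 3)*(r^3 + r^2 - 16*r - 16) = (r - 3)*(r + 1)*(r^2 - 16) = (r - 3)*(r + 1)*(r + 4)*(r - 4)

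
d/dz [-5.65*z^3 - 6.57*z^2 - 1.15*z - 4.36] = -16.95*z^2 - 13.14*z - 1.15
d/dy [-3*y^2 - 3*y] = -6*y - 3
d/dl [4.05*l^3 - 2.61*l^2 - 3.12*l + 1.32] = 12.15*l^2 - 5.22*l - 3.12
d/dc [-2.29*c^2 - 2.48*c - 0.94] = -4.58*c - 2.48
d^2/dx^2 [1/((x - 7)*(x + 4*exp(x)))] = 2*(-2*(x - 7)^2*(x + 4*exp(x))*exp(x) + (x - 7)^2*(4*exp(x) + 1)^2 + (x - 7)*(x + 4*exp(x))*(4*exp(x) + 1) + (x + 4*exp(x))^2)/((x - 7)^3*(x + 4*exp(x))^3)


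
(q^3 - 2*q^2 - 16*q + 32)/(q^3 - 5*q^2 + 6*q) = (q^2 - 16)/(q*(q - 3))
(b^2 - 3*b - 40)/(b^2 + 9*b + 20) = (b - 8)/(b + 4)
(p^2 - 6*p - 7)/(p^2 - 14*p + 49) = (p + 1)/(p - 7)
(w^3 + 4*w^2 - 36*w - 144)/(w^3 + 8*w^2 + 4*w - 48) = (w - 6)/(w - 2)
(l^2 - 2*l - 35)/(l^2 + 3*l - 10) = (l - 7)/(l - 2)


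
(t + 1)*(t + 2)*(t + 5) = t^3 + 8*t^2 + 17*t + 10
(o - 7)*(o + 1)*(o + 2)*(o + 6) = o^4 + 2*o^3 - 43*o^2 - 128*o - 84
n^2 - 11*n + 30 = (n - 6)*(n - 5)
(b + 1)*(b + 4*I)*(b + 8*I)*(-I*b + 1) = -I*b^4 + 13*b^3 - I*b^3 + 13*b^2 + 44*I*b^2 - 32*b + 44*I*b - 32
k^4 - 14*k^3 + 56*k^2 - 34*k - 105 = (k - 7)*(k - 5)*(k - 3)*(k + 1)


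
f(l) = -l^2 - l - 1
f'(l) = -2*l - 1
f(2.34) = -8.82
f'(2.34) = -5.68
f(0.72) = -2.24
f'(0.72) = -2.44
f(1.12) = -3.37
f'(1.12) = -3.24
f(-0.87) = -0.89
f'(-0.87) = 0.74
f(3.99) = -20.91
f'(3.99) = -8.98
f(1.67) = -5.46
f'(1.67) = -4.34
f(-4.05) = -13.35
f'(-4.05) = 7.10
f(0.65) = -2.07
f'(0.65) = -2.30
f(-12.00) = -133.00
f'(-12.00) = 23.00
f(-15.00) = -211.00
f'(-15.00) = 29.00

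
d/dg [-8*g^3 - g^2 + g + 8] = -24*g^2 - 2*g + 1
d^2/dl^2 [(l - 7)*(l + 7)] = 2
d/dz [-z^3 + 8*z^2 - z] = -3*z^2 + 16*z - 1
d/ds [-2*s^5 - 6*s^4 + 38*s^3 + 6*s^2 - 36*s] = -10*s^4 - 24*s^3 + 114*s^2 + 12*s - 36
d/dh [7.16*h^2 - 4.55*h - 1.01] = 14.32*h - 4.55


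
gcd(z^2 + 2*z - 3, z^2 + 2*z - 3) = z^2 + 2*z - 3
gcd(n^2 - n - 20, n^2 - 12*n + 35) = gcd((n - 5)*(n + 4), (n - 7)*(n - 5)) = n - 5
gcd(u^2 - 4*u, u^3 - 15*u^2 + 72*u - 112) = u - 4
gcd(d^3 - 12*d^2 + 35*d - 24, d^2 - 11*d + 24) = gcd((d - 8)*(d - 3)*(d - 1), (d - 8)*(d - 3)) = d^2 - 11*d + 24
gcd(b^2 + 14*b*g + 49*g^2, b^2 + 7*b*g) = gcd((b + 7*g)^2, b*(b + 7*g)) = b + 7*g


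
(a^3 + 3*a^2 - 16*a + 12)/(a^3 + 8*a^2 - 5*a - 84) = (a^3 + 3*a^2 - 16*a + 12)/(a^3 + 8*a^2 - 5*a - 84)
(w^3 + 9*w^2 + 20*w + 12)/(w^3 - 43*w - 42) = (w + 2)/(w - 7)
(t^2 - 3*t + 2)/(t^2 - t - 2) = (t - 1)/(t + 1)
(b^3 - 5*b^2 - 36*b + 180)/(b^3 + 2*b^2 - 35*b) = (b^2 - 36)/(b*(b + 7))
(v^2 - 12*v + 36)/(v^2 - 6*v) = (v - 6)/v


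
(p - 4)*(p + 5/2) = p^2 - 3*p/2 - 10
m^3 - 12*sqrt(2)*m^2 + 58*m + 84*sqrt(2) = (m - 7*sqrt(2))*(m - 6*sqrt(2))*(m + sqrt(2))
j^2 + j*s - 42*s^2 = (j - 6*s)*(j + 7*s)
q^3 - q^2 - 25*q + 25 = (q - 5)*(q - 1)*(q + 5)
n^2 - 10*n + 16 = (n - 8)*(n - 2)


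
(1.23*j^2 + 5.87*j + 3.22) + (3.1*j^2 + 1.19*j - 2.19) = 4.33*j^2 + 7.06*j + 1.03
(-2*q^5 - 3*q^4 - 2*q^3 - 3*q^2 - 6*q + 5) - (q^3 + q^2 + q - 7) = -2*q^5 - 3*q^4 - 3*q^3 - 4*q^2 - 7*q + 12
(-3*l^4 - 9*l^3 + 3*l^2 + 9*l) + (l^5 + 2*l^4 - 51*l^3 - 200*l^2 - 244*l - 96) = l^5 - l^4 - 60*l^3 - 197*l^2 - 235*l - 96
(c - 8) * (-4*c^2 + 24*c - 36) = -4*c^3 + 56*c^2 - 228*c + 288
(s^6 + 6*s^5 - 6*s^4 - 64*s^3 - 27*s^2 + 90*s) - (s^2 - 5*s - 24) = s^6 + 6*s^5 - 6*s^4 - 64*s^3 - 28*s^2 + 95*s + 24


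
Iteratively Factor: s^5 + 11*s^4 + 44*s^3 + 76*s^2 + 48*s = (s + 2)*(s^4 + 9*s^3 + 26*s^2 + 24*s) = (s + 2)^2*(s^3 + 7*s^2 + 12*s) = (s + 2)^2*(s + 3)*(s^2 + 4*s) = s*(s + 2)^2*(s + 3)*(s + 4)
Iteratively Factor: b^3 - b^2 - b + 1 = (b + 1)*(b^2 - 2*b + 1) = (b - 1)*(b + 1)*(b - 1)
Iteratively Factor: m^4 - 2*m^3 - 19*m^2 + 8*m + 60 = (m + 3)*(m^3 - 5*m^2 - 4*m + 20) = (m - 2)*(m + 3)*(m^2 - 3*m - 10) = (m - 2)*(m + 2)*(m + 3)*(m - 5)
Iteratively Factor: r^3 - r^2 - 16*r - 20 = (r + 2)*(r^2 - 3*r - 10) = (r + 2)^2*(r - 5)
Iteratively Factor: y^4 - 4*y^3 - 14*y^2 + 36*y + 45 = (y - 3)*(y^3 - y^2 - 17*y - 15) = (y - 3)*(y + 3)*(y^2 - 4*y - 5) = (y - 5)*(y - 3)*(y + 3)*(y + 1)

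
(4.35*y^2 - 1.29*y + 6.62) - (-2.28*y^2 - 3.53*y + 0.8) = 6.63*y^2 + 2.24*y + 5.82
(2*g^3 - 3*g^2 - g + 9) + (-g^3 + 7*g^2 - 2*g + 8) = g^3 + 4*g^2 - 3*g + 17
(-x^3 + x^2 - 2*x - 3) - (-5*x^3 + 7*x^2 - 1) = 4*x^3 - 6*x^2 - 2*x - 2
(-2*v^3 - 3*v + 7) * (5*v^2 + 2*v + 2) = -10*v^5 - 4*v^4 - 19*v^3 + 29*v^2 + 8*v + 14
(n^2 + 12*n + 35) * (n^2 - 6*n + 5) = n^4 + 6*n^3 - 32*n^2 - 150*n + 175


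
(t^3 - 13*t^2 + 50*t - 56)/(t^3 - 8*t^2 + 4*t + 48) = (t^2 - 9*t + 14)/(t^2 - 4*t - 12)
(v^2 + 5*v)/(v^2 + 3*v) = (v + 5)/(v + 3)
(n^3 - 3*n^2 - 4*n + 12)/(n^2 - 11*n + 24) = (n^2 - 4)/(n - 8)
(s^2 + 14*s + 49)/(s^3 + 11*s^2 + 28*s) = (s + 7)/(s*(s + 4))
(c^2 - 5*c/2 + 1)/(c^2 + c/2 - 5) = (2*c - 1)/(2*c + 5)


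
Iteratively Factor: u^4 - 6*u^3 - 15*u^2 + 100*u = (u - 5)*(u^3 - u^2 - 20*u) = u*(u - 5)*(u^2 - u - 20) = u*(u - 5)*(u + 4)*(u - 5)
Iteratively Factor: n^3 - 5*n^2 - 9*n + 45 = (n + 3)*(n^2 - 8*n + 15) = (n - 5)*(n + 3)*(n - 3)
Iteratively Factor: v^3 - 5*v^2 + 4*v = (v - 1)*(v^2 - 4*v) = (v - 4)*(v - 1)*(v)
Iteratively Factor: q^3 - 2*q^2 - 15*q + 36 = (q + 4)*(q^2 - 6*q + 9) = (q - 3)*(q + 4)*(q - 3)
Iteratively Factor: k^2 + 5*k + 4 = (k + 4)*(k + 1)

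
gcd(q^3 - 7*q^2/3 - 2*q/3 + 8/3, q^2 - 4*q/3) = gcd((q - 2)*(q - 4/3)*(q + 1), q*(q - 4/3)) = q - 4/3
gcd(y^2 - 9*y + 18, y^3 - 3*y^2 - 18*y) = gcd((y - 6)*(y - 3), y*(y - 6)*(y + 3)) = y - 6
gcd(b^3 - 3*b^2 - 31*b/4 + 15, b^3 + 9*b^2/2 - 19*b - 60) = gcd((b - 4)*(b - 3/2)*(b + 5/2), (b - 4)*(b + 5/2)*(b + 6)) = b^2 - 3*b/2 - 10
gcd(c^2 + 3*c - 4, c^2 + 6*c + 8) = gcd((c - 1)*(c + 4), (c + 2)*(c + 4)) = c + 4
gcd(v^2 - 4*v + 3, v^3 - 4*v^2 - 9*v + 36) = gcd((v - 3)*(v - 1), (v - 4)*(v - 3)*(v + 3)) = v - 3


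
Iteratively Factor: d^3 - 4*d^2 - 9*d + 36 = (d - 3)*(d^2 - d - 12) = (d - 3)*(d + 3)*(d - 4)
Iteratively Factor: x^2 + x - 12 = (x + 4)*(x - 3)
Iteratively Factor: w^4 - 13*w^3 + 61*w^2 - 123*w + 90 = (w - 3)*(w^3 - 10*w^2 + 31*w - 30) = (w - 5)*(w - 3)*(w^2 - 5*w + 6) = (w - 5)*(w - 3)^2*(w - 2)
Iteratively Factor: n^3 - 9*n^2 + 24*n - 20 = (n - 2)*(n^2 - 7*n + 10) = (n - 5)*(n - 2)*(n - 2)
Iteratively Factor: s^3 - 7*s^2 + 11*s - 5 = (s - 1)*(s^2 - 6*s + 5) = (s - 1)^2*(s - 5)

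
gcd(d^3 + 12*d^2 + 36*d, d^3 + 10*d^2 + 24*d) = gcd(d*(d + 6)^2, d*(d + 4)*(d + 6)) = d^2 + 6*d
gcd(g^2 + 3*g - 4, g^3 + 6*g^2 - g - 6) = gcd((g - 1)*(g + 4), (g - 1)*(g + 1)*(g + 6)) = g - 1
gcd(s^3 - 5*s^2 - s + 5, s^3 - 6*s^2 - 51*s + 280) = s - 5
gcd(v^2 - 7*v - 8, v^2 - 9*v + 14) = 1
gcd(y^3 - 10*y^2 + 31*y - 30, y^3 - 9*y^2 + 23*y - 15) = y^2 - 8*y + 15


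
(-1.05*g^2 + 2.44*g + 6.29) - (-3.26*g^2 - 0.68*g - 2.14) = 2.21*g^2 + 3.12*g + 8.43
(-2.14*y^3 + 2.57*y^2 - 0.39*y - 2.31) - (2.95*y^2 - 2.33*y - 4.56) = -2.14*y^3 - 0.38*y^2 + 1.94*y + 2.25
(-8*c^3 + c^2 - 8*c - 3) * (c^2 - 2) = -8*c^5 + c^4 + 8*c^3 - 5*c^2 + 16*c + 6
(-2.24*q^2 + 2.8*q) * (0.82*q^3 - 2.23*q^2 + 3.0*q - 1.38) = -1.8368*q^5 + 7.2912*q^4 - 12.964*q^3 + 11.4912*q^2 - 3.864*q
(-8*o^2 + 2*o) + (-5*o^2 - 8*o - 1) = -13*o^2 - 6*o - 1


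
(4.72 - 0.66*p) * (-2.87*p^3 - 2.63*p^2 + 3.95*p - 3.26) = 1.8942*p^4 - 11.8106*p^3 - 15.0206*p^2 + 20.7956*p - 15.3872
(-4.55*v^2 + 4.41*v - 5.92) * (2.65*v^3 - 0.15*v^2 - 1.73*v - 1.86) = -12.0575*v^5 + 12.369*v^4 - 8.478*v^3 + 1.7217*v^2 + 2.039*v + 11.0112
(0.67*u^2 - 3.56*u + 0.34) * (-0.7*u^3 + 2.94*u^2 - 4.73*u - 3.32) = -0.469*u^5 + 4.4618*u^4 - 13.8735*u^3 + 15.614*u^2 + 10.211*u - 1.1288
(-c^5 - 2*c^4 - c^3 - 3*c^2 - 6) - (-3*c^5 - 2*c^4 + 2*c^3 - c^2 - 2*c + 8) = 2*c^5 - 3*c^3 - 2*c^2 + 2*c - 14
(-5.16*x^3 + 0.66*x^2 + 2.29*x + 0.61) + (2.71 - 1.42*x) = -5.16*x^3 + 0.66*x^2 + 0.87*x + 3.32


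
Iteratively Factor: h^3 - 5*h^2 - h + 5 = (h - 5)*(h^2 - 1) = (h - 5)*(h - 1)*(h + 1)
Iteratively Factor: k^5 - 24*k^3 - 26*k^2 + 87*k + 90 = (k + 3)*(k^4 - 3*k^3 - 15*k^2 + 19*k + 30) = (k - 2)*(k + 3)*(k^3 - k^2 - 17*k - 15) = (k - 2)*(k + 1)*(k + 3)*(k^2 - 2*k - 15) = (k - 5)*(k - 2)*(k + 1)*(k + 3)*(k + 3)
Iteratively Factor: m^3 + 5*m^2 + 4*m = (m)*(m^2 + 5*m + 4) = m*(m + 4)*(m + 1)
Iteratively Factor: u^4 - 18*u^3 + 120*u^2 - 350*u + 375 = (u - 5)*(u^3 - 13*u^2 + 55*u - 75) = (u - 5)^2*(u^2 - 8*u + 15) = (u - 5)^3*(u - 3)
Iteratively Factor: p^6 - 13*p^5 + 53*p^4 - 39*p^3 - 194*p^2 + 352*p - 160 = (p + 2)*(p^5 - 15*p^4 + 83*p^3 - 205*p^2 + 216*p - 80) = (p - 4)*(p + 2)*(p^4 - 11*p^3 + 39*p^2 - 49*p + 20) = (p - 4)^2*(p + 2)*(p^3 - 7*p^2 + 11*p - 5) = (p - 4)^2*(p - 1)*(p + 2)*(p^2 - 6*p + 5) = (p - 4)^2*(p - 1)^2*(p + 2)*(p - 5)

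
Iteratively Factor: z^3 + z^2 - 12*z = (z + 4)*(z^2 - 3*z) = (z - 3)*(z + 4)*(z)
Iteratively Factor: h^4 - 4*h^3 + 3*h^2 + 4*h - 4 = (h + 1)*(h^3 - 5*h^2 + 8*h - 4) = (h - 2)*(h + 1)*(h^2 - 3*h + 2) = (h - 2)*(h - 1)*(h + 1)*(h - 2)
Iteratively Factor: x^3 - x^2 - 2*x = (x)*(x^2 - x - 2) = x*(x + 1)*(x - 2)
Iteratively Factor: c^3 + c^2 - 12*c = (c - 3)*(c^2 + 4*c) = c*(c - 3)*(c + 4)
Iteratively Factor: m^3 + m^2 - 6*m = (m - 2)*(m^2 + 3*m) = (m - 2)*(m + 3)*(m)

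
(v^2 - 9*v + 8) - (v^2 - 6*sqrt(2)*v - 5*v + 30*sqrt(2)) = -4*v + 6*sqrt(2)*v - 30*sqrt(2) + 8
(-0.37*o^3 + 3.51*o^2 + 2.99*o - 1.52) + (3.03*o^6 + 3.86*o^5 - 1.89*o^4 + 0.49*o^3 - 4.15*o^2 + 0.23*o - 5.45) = 3.03*o^6 + 3.86*o^5 - 1.89*o^4 + 0.12*o^3 - 0.640000000000001*o^2 + 3.22*o - 6.97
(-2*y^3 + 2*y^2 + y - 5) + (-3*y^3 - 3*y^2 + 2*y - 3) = -5*y^3 - y^2 + 3*y - 8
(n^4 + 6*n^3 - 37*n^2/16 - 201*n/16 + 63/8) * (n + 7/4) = n^5 + 31*n^4/4 + 131*n^3/16 - 1063*n^2/64 - 903*n/64 + 441/32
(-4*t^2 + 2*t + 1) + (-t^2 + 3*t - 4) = -5*t^2 + 5*t - 3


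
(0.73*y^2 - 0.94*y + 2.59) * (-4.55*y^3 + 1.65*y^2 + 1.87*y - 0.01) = -3.3215*y^5 + 5.4815*y^4 - 11.9704*y^3 + 2.5084*y^2 + 4.8527*y - 0.0259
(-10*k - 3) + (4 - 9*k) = 1 - 19*k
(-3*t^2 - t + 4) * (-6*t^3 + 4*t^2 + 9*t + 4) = 18*t^5 - 6*t^4 - 55*t^3 - 5*t^2 + 32*t + 16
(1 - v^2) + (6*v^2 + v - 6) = 5*v^2 + v - 5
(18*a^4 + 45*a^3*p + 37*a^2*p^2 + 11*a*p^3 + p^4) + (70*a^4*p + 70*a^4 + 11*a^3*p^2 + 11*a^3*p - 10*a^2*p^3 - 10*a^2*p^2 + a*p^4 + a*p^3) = 70*a^4*p + 88*a^4 + 11*a^3*p^2 + 56*a^3*p - 10*a^2*p^3 + 27*a^2*p^2 + a*p^4 + 12*a*p^3 + p^4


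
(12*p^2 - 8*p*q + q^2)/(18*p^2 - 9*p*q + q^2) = (2*p - q)/(3*p - q)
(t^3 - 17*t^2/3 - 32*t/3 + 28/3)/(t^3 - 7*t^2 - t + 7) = (3*t^2 + 4*t - 4)/(3*(t^2 - 1))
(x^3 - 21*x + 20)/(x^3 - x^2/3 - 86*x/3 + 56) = 3*(x^2 + 4*x - 5)/(3*x^2 + 11*x - 42)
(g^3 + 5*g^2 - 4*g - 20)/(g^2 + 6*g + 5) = (g^2 - 4)/(g + 1)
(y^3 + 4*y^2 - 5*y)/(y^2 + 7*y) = (y^2 + 4*y - 5)/(y + 7)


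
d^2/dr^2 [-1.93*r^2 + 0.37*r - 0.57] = -3.86000000000000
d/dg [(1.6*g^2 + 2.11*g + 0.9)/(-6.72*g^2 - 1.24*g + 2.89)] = (12.1952*g^2 + 21.344*g + 7.2139)/(45.1584*g^4 + 16.6656*g^3 - 37.304*g^2 - 7.1672*g + 8.3521)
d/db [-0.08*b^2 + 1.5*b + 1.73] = 1.5 - 0.16*b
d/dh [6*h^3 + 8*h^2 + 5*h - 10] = 18*h^2 + 16*h + 5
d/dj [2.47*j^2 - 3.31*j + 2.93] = 4.94*j - 3.31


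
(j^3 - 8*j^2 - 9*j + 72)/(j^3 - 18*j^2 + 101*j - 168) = (j + 3)/(j - 7)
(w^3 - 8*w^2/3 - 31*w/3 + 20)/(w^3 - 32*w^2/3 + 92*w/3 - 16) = (3*w^2 + 4*w - 15)/(3*w^2 - 20*w + 12)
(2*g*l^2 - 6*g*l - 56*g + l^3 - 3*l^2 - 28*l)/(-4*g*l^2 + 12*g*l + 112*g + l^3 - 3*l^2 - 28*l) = (-2*g - l)/(4*g - l)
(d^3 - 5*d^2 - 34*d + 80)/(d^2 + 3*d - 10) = d - 8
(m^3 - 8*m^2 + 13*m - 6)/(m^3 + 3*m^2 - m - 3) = (m^2 - 7*m + 6)/(m^2 + 4*m + 3)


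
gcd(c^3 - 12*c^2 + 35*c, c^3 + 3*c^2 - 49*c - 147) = c - 7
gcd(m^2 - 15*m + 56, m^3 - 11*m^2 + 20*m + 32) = m - 8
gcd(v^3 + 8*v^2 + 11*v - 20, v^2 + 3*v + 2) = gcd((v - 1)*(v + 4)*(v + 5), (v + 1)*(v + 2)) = 1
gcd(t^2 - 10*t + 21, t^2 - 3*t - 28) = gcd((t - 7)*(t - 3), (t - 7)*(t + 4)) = t - 7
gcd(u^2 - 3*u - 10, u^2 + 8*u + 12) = u + 2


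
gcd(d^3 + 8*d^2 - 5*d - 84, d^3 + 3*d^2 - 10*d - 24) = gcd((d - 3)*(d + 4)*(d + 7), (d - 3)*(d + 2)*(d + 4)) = d^2 + d - 12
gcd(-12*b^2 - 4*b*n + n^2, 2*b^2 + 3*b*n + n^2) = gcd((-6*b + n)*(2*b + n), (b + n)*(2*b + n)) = 2*b + n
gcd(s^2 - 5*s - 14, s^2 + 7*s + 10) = s + 2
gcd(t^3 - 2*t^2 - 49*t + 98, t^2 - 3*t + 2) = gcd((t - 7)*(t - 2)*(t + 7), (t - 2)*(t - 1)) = t - 2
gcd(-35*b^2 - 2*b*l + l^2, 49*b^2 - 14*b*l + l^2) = 7*b - l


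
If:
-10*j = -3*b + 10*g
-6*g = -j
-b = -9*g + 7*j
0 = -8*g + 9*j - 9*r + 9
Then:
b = 0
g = 0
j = 0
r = 1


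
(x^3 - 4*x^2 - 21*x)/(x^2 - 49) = x*(x + 3)/(x + 7)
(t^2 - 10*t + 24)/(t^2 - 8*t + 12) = (t - 4)/(t - 2)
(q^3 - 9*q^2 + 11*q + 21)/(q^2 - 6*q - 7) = q - 3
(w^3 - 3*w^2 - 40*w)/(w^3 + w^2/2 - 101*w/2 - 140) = 2*w/(2*w + 7)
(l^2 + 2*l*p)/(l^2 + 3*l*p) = (l + 2*p)/(l + 3*p)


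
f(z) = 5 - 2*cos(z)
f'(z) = 2*sin(z)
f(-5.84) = 3.19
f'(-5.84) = 0.86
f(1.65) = 5.16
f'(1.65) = 1.99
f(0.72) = 3.50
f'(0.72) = 1.32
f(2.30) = 6.33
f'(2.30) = 1.49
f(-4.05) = 6.23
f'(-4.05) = 1.58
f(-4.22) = 5.95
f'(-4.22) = 1.76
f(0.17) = 3.03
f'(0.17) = 0.34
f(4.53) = 5.36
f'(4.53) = -1.97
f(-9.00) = 6.82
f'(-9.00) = -0.82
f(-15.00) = 6.52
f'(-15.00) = -1.30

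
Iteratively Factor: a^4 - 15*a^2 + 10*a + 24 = (a + 1)*(a^3 - a^2 - 14*a + 24) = (a - 2)*(a + 1)*(a^2 + a - 12) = (a - 3)*(a - 2)*(a + 1)*(a + 4)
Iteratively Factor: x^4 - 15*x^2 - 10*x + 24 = (x - 1)*(x^3 + x^2 - 14*x - 24) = (x - 1)*(x + 3)*(x^2 - 2*x - 8) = (x - 1)*(x + 2)*(x + 3)*(x - 4)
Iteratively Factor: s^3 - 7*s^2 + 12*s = (s)*(s^2 - 7*s + 12) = s*(s - 4)*(s - 3)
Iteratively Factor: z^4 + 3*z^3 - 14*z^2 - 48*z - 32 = (z - 4)*(z^3 + 7*z^2 + 14*z + 8) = (z - 4)*(z + 2)*(z^2 + 5*z + 4) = (z - 4)*(z + 1)*(z + 2)*(z + 4)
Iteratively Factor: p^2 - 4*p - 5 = (p - 5)*(p + 1)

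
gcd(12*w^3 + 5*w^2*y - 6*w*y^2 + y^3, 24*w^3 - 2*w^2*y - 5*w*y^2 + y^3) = 12*w^2 - 7*w*y + y^2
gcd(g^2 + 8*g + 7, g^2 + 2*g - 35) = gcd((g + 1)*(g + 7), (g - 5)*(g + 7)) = g + 7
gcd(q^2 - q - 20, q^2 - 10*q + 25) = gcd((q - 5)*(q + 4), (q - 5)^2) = q - 5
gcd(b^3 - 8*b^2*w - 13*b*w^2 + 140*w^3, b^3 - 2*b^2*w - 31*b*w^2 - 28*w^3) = -b^2 + 3*b*w + 28*w^2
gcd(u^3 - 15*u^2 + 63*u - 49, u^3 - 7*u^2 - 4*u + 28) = u - 7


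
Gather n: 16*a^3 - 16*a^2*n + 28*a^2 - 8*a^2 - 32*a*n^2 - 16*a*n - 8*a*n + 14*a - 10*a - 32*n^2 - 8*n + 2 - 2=16*a^3 + 20*a^2 + 4*a + n^2*(-32*a - 32) + n*(-16*a^2 - 24*a - 8)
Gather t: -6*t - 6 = -6*t - 6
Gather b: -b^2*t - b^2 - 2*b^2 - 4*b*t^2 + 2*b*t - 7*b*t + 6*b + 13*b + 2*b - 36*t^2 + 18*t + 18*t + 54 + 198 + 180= b^2*(-t - 3) + b*(-4*t^2 - 5*t + 21) - 36*t^2 + 36*t + 432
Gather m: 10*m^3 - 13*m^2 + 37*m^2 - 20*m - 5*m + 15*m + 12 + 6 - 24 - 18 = 10*m^3 + 24*m^2 - 10*m - 24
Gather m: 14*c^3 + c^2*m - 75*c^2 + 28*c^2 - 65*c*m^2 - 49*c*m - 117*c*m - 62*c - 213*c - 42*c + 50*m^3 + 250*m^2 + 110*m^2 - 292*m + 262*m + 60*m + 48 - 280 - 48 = 14*c^3 - 47*c^2 - 317*c + 50*m^3 + m^2*(360 - 65*c) + m*(c^2 - 166*c + 30) - 280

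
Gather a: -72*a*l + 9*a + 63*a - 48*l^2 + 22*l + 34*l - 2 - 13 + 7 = a*(72 - 72*l) - 48*l^2 + 56*l - 8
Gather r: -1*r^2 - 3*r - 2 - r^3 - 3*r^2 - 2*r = -r^3 - 4*r^2 - 5*r - 2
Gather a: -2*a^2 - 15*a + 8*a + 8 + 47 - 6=-2*a^2 - 7*a + 49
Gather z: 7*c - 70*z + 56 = 7*c - 70*z + 56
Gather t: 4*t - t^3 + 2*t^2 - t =-t^3 + 2*t^2 + 3*t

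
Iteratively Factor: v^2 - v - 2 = (v - 2)*(v + 1)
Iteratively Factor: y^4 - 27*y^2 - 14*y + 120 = (y + 4)*(y^3 - 4*y^2 - 11*y + 30) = (y - 2)*(y + 4)*(y^2 - 2*y - 15) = (y - 2)*(y + 3)*(y + 4)*(y - 5)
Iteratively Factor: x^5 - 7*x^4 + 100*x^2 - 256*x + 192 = (x - 3)*(x^4 - 4*x^3 - 12*x^2 + 64*x - 64) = (x - 4)*(x - 3)*(x^3 - 12*x + 16) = (x - 4)*(x - 3)*(x - 2)*(x^2 + 2*x - 8) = (x - 4)*(x - 3)*(x - 2)*(x + 4)*(x - 2)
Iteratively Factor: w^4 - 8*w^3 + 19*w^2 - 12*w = (w)*(w^3 - 8*w^2 + 19*w - 12) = w*(w - 3)*(w^2 - 5*w + 4) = w*(w - 4)*(w - 3)*(w - 1)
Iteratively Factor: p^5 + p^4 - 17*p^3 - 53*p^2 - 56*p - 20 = (p + 1)*(p^4 - 17*p^2 - 36*p - 20) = (p - 5)*(p + 1)*(p^3 + 5*p^2 + 8*p + 4) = (p - 5)*(p + 1)*(p + 2)*(p^2 + 3*p + 2) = (p - 5)*(p + 1)*(p + 2)^2*(p + 1)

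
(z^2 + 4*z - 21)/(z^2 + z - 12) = (z + 7)/(z + 4)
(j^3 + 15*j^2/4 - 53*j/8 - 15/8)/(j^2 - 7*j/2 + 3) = (4*j^2 + 21*j + 5)/(4*(j - 2))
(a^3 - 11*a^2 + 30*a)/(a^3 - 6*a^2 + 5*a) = (a - 6)/(a - 1)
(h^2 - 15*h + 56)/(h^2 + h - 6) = (h^2 - 15*h + 56)/(h^2 + h - 6)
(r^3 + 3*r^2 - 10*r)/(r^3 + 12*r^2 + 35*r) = (r - 2)/(r + 7)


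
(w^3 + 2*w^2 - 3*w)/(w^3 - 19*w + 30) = w*(w^2 + 2*w - 3)/(w^3 - 19*w + 30)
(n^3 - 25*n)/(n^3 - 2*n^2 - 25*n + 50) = n/(n - 2)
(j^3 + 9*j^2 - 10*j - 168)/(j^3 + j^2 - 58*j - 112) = (j^2 + 2*j - 24)/(j^2 - 6*j - 16)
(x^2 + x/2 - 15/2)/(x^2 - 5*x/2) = (x + 3)/x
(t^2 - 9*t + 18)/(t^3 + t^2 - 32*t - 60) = (t - 3)/(t^2 + 7*t + 10)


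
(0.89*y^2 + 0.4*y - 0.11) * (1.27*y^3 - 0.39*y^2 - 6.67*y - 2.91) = 1.1303*y^5 + 0.1609*y^4 - 6.232*y^3 - 5.215*y^2 - 0.4303*y + 0.3201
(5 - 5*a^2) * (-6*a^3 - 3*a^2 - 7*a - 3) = 30*a^5 + 15*a^4 + 5*a^3 - 35*a - 15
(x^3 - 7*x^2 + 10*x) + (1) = x^3 - 7*x^2 + 10*x + 1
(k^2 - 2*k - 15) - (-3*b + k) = 3*b + k^2 - 3*k - 15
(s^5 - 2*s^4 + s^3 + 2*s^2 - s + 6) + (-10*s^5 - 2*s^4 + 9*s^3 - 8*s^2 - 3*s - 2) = -9*s^5 - 4*s^4 + 10*s^3 - 6*s^2 - 4*s + 4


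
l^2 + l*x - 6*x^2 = (l - 2*x)*(l + 3*x)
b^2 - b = b*(b - 1)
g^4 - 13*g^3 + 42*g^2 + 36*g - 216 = (g - 6)^2*(g - 3)*(g + 2)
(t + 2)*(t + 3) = t^2 + 5*t + 6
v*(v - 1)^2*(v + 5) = v^4 + 3*v^3 - 9*v^2 + 5*v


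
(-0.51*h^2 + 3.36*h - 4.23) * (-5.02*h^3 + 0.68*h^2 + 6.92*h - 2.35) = 2.5602*h^5 - 17.214*h^4 + 19.9902*h^3 + 21.5733*h^2 - 37.1676*h + 9.9405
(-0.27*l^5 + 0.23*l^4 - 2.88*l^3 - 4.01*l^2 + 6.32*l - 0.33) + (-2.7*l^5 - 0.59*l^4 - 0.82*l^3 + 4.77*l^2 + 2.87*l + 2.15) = -2.97*l^5 - 0.36*l^4 - 3.7*l^3 + 0.76*l^2 + 9.19*l + 1.82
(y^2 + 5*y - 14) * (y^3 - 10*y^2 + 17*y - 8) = y^5 - 5*y^4 - 47*y^3 + 217*y^2 - 278*y + 112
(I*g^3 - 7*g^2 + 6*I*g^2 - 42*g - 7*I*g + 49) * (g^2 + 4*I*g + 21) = I*g^5 - 11*g^4 + 6*I*g^4 - 66*g^3 - 14*I*g^3 - 70*g^2 - 42*I*g^2 - 882*g + 49*I*g + 1029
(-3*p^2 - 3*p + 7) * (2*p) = -6*p^3 - 6*p^2 + 14*p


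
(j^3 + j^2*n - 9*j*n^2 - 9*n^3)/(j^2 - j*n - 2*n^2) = (j^2 - 9*n^2)/(j - 2*n)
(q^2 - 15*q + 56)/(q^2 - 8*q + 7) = (q - 8)/(q - 1)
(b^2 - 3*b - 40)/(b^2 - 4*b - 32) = (b + 5)/(b + 4)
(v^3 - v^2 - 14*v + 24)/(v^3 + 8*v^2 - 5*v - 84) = (v - 2)/(v + 7)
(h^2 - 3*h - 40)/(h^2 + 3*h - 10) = (h - 8)/(h - 2)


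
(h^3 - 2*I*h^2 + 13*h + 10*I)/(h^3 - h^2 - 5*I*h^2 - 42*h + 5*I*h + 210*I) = (h^2 + 3*I*h - 2)/(h^2 - h - 42)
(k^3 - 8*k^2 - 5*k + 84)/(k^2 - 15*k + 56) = (k^2 - k - 12)/(k - 8)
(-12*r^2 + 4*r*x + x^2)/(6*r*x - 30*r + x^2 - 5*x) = (-2*r + x)/(x - 5)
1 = 1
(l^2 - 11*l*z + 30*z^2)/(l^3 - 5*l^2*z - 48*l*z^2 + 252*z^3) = (-l + 5*z)/(-l^2 - l*z + 42*z^2)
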